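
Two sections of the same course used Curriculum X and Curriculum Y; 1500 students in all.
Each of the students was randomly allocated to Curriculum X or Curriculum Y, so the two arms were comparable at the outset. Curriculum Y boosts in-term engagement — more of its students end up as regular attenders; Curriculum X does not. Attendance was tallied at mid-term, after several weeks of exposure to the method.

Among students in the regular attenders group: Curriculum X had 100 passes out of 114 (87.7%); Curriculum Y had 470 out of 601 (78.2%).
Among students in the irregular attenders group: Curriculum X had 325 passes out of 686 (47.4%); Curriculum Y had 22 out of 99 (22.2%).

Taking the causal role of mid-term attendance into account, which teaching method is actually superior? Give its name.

Curriculum Y

Mid-term attendance is downstream of the teaching method. One should not condition on a consequence of treatment, so the overall rates are the right comparison.
Pooled: Curriculum X 53.1% vs Curriculum Y 70.3%; Curriculum Y is higher overall.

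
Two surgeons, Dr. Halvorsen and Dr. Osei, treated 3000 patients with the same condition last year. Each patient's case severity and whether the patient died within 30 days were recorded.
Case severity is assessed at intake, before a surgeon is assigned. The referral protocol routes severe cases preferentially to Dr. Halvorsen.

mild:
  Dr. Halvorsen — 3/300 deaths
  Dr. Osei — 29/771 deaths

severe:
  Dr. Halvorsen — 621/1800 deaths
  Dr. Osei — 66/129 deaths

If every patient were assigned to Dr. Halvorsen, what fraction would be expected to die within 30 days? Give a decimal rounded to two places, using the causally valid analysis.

0.23

Within every case severity level Dr. Halvorsen has the lower rate, yet pooled Dr. Osei does — Simpson's reversal.
Nothing the surgeon does changes case severity; the imbalance is an allocation artefact. With case severity also predicting the outcome, the pooled figure is confounded, and the within-stratum comparison is the causal one.
Standardising Dr. Halvorsen to the population case severity mix: 0.357·3/300 + 0.643·621/1800 = 0.225.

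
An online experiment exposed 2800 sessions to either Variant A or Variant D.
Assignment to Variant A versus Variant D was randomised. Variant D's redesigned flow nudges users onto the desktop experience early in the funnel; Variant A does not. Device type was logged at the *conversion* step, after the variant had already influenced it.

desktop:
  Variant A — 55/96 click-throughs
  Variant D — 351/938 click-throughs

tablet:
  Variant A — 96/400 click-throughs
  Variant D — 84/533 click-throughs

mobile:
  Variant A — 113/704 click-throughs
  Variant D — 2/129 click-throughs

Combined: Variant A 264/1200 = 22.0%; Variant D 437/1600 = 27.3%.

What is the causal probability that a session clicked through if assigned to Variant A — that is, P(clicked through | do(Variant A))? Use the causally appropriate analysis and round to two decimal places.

0.22

The distribution of device type is itself part of what the variant does — it is an intermediate outcome. Holding it fixed would remove that part of the effect; the total effect is the pooled difference.
So P(outcome | do(Variant A)) is just the pooled rate for Variant A: 264/1200 = 0.220.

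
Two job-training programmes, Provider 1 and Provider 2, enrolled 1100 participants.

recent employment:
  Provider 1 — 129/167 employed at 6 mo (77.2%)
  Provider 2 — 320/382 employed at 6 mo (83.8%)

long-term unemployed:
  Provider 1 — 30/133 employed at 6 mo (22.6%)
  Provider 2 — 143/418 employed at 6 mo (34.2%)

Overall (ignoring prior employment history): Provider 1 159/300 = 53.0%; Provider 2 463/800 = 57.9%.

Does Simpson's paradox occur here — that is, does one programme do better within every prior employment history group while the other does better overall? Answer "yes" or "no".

no

Within each prior employment history level (recent employment 77.2% vs 83.8%; long-term unemployed 22.6% vs 34.2%), Provider 2 has the higher rate every time. Pooled: 53.0% vs 57.9% — Provider 2 has the higher rate overall. They agree.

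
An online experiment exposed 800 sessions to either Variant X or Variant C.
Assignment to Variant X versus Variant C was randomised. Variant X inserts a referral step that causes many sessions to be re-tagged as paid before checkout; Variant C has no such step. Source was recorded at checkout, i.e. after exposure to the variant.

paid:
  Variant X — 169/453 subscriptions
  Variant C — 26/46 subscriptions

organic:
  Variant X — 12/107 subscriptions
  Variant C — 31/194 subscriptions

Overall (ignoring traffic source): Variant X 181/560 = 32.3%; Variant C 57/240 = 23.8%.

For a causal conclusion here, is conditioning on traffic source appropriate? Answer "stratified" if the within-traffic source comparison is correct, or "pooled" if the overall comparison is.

pooled

The traffic source-specific comparison favours Variant C throughout, but the pooled figures favour Variant X. The question is whether to condition on traffic source.
Traffic source is downstream of the variant. One should not condition on a consequence of treatment, so the overall rates are the right comparison.
Pooled: Variant X 32.3% vs Variant C 23.8%; Variant X is higher overall.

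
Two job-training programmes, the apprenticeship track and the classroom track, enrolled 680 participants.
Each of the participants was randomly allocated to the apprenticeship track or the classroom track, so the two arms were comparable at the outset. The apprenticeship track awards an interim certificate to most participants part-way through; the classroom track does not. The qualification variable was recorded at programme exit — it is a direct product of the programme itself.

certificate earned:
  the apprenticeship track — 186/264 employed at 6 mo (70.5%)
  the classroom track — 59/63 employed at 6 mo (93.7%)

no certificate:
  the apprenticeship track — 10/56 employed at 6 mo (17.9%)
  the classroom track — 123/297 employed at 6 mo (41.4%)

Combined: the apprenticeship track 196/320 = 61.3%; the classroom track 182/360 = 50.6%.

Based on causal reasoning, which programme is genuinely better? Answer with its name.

The stratified and pooled comparisons disagree (the classroom track wins within each qualification attained during the programme; the apprenticeship track wins overall), so the answer turns on the causal role of qualification attained during the programme.
Because the programme influences qualification attained during the programme, qualification attained during the programme is a post-treatment mediator, not a confounder. Stratifying on it would bias the estimate; the causal effect is the crude pooled difference.
Pooled: the apprenticeship track 61.3% vs the classroom track 50.6%; the apprenticeship track is higher overall.

the apprenticeship track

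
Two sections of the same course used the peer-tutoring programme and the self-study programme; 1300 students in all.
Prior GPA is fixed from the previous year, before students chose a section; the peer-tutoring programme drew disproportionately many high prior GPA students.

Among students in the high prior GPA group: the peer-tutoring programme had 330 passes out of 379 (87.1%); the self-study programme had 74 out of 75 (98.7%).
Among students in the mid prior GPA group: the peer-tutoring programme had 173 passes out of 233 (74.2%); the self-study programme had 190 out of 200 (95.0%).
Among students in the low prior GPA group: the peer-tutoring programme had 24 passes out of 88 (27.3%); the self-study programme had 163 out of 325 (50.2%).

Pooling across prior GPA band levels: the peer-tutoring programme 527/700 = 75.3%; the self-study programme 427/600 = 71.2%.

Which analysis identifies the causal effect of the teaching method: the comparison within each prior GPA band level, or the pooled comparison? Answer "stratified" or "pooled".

The prior GPA band-specific comparison favours the self-study programme throughout, but the pooled figures favour the peer-tutoring programme. The question is whether to condition on prior GPA band.
Prior GPA band differs across teaching methods for reasons unrelated to any effect of the teaching method itself, and it separately predicts the outcome — a classic confounder. We must compare within prior GPA band levels.
Within each level — high prior GPA: 87.1% vs 98.7%; mid prior GPA: 74.2% vs 95.0%; low prior GPA: 27.3% vs 50.2% — the self-study programme is higher every time.

stratified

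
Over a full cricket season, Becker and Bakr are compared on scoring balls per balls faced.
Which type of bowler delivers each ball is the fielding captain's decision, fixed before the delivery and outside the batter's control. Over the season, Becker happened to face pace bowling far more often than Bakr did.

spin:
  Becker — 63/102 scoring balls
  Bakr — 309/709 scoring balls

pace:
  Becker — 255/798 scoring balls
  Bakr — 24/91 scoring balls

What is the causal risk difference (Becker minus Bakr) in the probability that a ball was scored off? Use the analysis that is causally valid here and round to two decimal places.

+0.12

Nothing the player does changes bowling type; the imbalance is an allocation artefact. With bowling type also predicting the outcome, the pooled figure is confounded, and the within-stratum comparison is the causal one.
Adjusting over the population distribution of bowling type: 0.477·(0.618−0.436) + 0.523·(0.320−0.264) = +0.116.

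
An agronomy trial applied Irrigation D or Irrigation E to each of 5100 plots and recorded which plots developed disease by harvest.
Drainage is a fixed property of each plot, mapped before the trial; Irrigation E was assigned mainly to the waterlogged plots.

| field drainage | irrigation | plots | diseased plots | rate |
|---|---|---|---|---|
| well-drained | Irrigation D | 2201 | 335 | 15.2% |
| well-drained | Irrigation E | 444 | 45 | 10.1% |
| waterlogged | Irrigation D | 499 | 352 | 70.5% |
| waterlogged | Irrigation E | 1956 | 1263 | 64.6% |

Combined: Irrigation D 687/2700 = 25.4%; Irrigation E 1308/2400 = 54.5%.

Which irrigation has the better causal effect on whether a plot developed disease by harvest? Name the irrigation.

Irrigation E

Irrigation E is lower inside every field drainage stratum but Irrigation D is lower in aggregate. Whether to stratify depends on how field drainage relates to the irrigation.
Field drainage satisfies the back-door criterion: it is not a descendant of the irrigation, and it blocks the spurious path from irrigation to outcome. Adjusting for it (i.e., using the within-field drainage rates) gives the causal effect.
Within each level — well-drained: 15.2% vs 10.1%; waterlogged: 70.5% vs 64.6% — Irrigation E is lower every time.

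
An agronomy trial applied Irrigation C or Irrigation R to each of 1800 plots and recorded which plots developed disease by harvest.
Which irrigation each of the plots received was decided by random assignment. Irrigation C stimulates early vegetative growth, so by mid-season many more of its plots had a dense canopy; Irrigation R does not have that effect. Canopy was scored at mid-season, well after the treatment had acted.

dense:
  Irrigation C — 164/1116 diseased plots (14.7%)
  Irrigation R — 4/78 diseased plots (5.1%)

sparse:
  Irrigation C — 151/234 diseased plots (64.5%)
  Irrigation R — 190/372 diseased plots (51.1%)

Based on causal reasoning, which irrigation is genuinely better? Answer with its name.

Irrigation C

Mid-season canopy is recorded after the irrigation and is itself shifted by it — it sits on the causal path from irrigation to outcome. Conditioning on a mediator would strip out part of the effect we want; the pooled comparison gives the total causal effect.
Pooled: Irrigation C 23.3% vs Irrigation R 43.1%; Irrigation C is lower overall.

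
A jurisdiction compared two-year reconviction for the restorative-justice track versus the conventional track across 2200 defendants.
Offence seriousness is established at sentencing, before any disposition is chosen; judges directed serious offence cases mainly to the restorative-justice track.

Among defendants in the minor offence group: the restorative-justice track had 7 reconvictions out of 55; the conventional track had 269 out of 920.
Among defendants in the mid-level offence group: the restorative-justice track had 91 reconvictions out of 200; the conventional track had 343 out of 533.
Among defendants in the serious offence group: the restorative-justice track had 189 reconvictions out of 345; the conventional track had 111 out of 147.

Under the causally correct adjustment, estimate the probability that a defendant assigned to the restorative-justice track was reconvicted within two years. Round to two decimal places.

Within every offence seriousness level the restorative-justice track has the lower rate, yet pooled the conventional track does — Simpson's reversal.
Since offence seriousness is a pre-existing factor (not a product of the disposition) and it affects the outcome on its own, it is a confounder. The stratified rates, not the pooled rate, identify the causal effect.
Standardising the restorative-justice track to the population offence seriousness mix: 0.443·7/55 + 0.333·91/200 + 0.224·189/345 = 0.331.

0.33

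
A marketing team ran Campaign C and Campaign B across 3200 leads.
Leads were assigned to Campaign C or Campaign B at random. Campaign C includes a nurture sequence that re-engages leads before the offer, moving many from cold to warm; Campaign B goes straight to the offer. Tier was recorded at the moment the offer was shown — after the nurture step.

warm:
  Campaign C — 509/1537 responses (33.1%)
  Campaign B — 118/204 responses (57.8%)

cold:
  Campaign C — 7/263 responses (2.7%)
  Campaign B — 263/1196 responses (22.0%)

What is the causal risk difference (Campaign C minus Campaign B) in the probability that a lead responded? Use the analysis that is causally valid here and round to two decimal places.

Engagement tier here is a post-treatment variable shaped by the campaign; conditioning on it would introduce bias rather than remove it. The overall comparison is the causal one.
The causal difference is the pooled difference: 0.287 − 0.272 = +0.015.

+0.01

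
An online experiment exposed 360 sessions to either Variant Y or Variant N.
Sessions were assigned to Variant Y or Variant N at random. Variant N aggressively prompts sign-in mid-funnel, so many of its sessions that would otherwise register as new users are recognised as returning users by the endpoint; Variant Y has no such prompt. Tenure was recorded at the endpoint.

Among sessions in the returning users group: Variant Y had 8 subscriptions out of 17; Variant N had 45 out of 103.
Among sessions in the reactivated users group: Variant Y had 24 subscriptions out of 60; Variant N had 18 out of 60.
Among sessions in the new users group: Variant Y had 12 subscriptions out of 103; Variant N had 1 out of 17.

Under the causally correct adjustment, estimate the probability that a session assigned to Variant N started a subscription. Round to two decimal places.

User tenure is recorded after the variant and is itself shifted by it — it sits on the causal path from variant to outcome. Conditioning on a mediator would strip out part of the effect we want; the pooled comparison gives the total causal effect.
So P(outcome | do(Variant N)) is just the pooled rate for Variant N: 64/180 = 0.356.

0.36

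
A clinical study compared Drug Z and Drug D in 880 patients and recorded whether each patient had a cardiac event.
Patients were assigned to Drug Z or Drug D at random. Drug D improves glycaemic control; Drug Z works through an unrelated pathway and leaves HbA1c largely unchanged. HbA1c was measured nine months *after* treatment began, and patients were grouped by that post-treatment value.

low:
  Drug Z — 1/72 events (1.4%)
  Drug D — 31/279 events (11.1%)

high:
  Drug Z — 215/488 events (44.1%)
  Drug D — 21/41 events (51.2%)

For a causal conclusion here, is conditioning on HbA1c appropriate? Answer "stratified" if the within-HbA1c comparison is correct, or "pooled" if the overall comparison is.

Drug Z is lower inside every HbA1c stratum but Drug D is lower in aggregate. Whether to stratify depends on how HbA1c relates to the drug.
HbA1c lies on the pathway drug → HbA1c → outcome, so adjusting for it blocks the indirect effect. For the total causal effect of drug, use the unadjusted pooled rates.
Pooled: Drug Z 38.6% vs Drug D 16.2%; Drug D is lower overall.

pooled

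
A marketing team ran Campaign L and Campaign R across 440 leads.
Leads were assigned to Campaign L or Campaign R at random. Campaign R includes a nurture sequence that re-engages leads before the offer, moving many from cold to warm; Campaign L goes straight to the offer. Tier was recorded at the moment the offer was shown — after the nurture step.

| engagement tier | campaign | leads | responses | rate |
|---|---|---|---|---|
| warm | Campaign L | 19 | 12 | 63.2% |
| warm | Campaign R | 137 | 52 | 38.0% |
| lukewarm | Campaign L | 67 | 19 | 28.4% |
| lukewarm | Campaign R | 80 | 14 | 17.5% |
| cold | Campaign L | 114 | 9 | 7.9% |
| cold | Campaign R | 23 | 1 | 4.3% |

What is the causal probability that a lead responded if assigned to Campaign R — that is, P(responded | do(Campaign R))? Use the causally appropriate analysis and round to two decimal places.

Campaign L is higher inside every engagement tier stratum but Campaign R is higher in aggregate. Whether to stratify depends on how engagement tier relates to the campaign.
Because the campaign influences engagement tier, engagement tier is a post-treatment mediator, not a confounder. Stratifying on it would bias the estimate; the causal effect is the crude pooled difference.
So P(outcome | do(Campaign R)) is just the pooled rate for Campaign R: 67/240 = 0.279.

0.28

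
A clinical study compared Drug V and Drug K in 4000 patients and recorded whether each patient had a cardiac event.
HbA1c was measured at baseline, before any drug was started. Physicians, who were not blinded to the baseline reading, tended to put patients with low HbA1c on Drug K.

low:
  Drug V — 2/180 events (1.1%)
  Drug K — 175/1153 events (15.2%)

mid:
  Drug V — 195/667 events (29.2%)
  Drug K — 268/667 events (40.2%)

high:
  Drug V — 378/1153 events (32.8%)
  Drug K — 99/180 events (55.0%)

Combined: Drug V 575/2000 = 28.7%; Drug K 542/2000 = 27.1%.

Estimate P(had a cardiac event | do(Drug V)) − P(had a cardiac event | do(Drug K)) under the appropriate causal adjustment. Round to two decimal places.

The HbA1c-specific comparison favours Drug V throughout, but the pooled figures favour Drug K. The question is whether to condition on HbA1c.
Since HbA1c is a pre-existing factor (not a product of the drug) and it affects the outcome on its own, it is a confounder. The stratified rates, not the pooled rate, identify the causal effect.
Adjusting over the population distribution of HbA1c: 0.333·(0.011−0.152) + 0.334·(0.292−0.402) + 0.333·(0.328−0.550) = -0.157.

-0.16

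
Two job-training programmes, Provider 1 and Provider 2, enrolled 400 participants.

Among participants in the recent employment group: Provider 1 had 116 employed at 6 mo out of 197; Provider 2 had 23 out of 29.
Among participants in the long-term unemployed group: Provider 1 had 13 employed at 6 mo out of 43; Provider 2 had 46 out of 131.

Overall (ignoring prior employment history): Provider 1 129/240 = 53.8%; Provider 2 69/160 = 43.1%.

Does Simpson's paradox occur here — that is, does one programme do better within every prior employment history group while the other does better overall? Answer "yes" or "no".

Within each prior employment history level (recent employment 58.9% vs 79.3%; long-term unemployed 30.2% vs 35.1%), Provider 2 has the higher rate every time. Pooled: 53.8% vs 43.1% — Provider 1 has the higher rate overall. The two comparisons disagree.

yes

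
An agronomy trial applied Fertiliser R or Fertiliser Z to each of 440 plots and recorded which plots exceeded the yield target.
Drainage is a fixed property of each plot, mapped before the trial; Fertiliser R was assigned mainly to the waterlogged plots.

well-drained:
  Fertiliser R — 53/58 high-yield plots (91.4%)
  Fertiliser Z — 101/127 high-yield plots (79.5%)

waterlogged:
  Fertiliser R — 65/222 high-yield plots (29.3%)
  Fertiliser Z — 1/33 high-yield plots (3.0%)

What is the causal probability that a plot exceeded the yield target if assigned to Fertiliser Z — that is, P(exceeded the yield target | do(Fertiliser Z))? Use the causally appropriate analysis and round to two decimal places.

Since field drainage is a pre-existing factor (not a product of the fertiliser) and it affects the outcome on its own, it is a confounder. The stratified rates, not the pooled rate, identify the causal effect.
Standardising Fertiliser Z to the population field drainage mix: 0.420·101/127 + 0.580·1/33 = 0.352.

0.35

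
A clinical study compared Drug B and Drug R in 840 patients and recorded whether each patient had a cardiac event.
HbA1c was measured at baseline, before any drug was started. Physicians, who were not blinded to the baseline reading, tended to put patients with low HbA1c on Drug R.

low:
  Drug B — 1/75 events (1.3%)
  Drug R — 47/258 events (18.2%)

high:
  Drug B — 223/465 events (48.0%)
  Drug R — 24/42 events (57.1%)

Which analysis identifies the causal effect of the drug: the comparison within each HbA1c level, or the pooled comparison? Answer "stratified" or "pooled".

Drug B is lower inside every HbA1c stratum but Drug R is lower in aggregate. Whether to stratify depends on how HbA1c relates to the drug.
Since HbA1c is a pre-existing factor (not a product of the drug) and it affects the outcome on its own, it is a confounder. The stratified rates, not the pooled rate, identify the causal effect.
Within each level — low: 1.3% vs 18.2%; high: 48.0% vs 57.1% — Drug B is lower every time.

stratified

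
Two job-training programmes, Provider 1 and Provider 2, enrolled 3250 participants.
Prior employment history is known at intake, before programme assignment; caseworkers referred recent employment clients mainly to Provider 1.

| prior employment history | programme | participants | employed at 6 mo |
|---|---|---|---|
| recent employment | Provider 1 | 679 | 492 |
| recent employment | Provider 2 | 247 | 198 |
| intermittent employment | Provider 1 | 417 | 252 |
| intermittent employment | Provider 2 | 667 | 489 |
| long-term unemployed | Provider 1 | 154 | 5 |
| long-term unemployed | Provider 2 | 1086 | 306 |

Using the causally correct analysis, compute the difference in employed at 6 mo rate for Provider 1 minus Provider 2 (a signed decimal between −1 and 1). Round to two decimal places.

-0.16

The stratified and pooled comparisons disagree (Provider 2 wins within each prior employment history; Provider 1 wins overall), so the answer turns on the causal role of prior employment history.
Prior employment history is set before the programme has any effect — it is not caused by the programme — and it independently drives the outcome. That makes it a confounder, so the causal comparison is within prior employment history levels.
Adjusting over the population distribution of prior employment history: 0.285·(0.725−0.802) + 0.334·(0.604−0.733) + 0.382·(0.032−0.282) = -0.160.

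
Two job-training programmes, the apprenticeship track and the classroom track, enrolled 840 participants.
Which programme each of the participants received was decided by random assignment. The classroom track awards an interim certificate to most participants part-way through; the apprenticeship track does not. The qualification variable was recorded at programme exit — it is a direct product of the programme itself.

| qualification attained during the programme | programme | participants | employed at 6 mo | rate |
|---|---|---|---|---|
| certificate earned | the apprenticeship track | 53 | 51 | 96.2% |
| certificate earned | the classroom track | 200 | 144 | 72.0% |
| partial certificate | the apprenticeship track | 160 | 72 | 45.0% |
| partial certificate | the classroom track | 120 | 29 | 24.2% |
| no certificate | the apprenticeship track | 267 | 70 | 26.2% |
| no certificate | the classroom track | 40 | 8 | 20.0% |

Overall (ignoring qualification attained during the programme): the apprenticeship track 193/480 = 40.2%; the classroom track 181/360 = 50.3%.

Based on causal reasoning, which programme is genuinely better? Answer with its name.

the classroom track

the apprenticeship track is higher inside every qualification attained during the programme stratum but the classroom track is higher in aggregate. Whether to stratify depends on how qualification attained during the programme relates to the programme.
Qualification attained during the programme is downstream of the programme. One should not condition on a consequence of treatment, so the overall rates are the right comparison.
Pooled: the apprenticeship track 40.2% vs the classroom track 50.3%; the classroom track is higher overall.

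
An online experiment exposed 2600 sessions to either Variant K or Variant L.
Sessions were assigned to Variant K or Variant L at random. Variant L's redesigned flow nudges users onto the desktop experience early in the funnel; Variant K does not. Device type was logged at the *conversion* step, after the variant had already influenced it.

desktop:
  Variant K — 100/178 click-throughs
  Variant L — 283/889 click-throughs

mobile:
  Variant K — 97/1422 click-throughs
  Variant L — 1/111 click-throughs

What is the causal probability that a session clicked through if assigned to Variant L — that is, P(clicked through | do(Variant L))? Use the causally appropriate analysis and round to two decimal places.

0.28

Within every device type level Variant K has the higher rate, yet pooled Variant L does — Simpson's reversal.
Stratifying would compare variants among sessions the variants themselves sorted into device type groups — a form of selection on an intermediate. The unconditioned pooled rates give the total causal effect.
So P(outcome | do(Variant L)) is just the pooled rate for Variant L: 284/1000 = 0.284.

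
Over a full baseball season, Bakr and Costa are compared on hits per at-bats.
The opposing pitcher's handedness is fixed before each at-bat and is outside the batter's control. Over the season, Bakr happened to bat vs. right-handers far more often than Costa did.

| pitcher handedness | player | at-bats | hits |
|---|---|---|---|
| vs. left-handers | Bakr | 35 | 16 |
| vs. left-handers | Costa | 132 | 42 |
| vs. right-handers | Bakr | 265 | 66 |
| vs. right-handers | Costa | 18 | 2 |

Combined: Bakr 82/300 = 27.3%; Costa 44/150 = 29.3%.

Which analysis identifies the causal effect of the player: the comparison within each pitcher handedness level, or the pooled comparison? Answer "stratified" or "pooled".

Within every pitcher handedness level Bakr has the higher rate, yet pooled Costa does — Simpson's reversal.
The imbalance in pitcher handedness arose from how at-bats were allocated, not from anything the player did; and pitcher handedness independently affects the outcome. The pooled gap is confounded — condition on pitcher handedness.
Within each level — vs. left-handers: 45.7% vs 31.8%; vs. right-handers: 24.9% vs 11.1% — Bakr is higher every time.

stratified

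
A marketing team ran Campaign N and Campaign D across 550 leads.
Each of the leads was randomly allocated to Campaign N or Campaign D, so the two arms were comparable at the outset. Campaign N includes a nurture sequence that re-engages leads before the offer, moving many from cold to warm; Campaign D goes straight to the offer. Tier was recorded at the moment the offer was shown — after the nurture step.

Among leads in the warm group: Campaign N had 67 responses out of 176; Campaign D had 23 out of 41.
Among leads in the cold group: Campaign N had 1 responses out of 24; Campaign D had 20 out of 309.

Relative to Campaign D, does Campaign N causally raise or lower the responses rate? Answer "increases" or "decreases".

Because the campaign influences engagement tier, engagement tier is a post-treatment mediator, not a confounder. Stratifying on it would bias the estimate; the causal effect is the crude pooled difference.
Pooled: Campaign N 34.0% vs Campaign D 12.3%; Campaign N is higher overall.

increases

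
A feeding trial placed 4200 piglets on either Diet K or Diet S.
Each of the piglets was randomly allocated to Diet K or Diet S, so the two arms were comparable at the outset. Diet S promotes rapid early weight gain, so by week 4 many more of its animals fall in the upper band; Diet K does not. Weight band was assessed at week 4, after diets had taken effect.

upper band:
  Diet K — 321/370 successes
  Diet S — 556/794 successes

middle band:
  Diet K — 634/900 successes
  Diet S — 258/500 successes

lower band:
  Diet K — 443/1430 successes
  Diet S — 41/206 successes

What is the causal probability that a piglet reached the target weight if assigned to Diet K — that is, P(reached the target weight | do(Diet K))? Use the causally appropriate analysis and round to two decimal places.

0.52

Week-4 weight band here is a post-treatment variable shaped by the diet; conditioning on it would introduce bias rather than remove it. The overall comparison is the causal one.
So P(outcome | do(Diet K)) is just the pooled rate for Diet K: 1398/2700 = 0.518.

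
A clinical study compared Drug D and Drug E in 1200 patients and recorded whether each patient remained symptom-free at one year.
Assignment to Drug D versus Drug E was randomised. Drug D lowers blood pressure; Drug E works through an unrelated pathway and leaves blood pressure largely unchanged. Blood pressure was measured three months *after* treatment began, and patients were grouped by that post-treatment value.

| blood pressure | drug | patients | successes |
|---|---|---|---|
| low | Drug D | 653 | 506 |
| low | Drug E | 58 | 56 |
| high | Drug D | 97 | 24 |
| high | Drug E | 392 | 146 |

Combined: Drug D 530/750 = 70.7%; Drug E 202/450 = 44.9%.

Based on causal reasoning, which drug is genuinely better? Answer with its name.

Drug D

Blood pressure here is a post-treatment variable shaped by the drug; conditioning on it would introduce bias rather than remove it. The overall comparison is the causal one.
Pooled: Drug D 70.7% vs Drug E 44.9%; Drug D is higher overall.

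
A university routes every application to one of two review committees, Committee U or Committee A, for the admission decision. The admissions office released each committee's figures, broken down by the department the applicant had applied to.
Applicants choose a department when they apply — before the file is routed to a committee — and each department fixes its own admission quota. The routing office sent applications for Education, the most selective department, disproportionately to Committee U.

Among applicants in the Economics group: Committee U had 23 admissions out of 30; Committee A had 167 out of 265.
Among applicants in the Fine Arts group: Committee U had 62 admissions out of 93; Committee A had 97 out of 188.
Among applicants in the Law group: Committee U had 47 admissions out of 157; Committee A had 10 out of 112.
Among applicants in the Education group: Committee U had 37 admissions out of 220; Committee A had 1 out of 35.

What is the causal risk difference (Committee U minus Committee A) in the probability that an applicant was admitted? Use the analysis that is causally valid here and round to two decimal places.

Department is set before the review committee has any effect — it is not caused by the review committee — and it independently drives the outcome. That makes it a confounder, so the causal comparison is within department levels.
Adjusting over the population distribution of department: 0.268·(0.767−0.630) + 0.255·(0.667−0.516) + 0.245·(0.299−0.089) + 0.232·(0.168−0.029) = +0.159.

+0.16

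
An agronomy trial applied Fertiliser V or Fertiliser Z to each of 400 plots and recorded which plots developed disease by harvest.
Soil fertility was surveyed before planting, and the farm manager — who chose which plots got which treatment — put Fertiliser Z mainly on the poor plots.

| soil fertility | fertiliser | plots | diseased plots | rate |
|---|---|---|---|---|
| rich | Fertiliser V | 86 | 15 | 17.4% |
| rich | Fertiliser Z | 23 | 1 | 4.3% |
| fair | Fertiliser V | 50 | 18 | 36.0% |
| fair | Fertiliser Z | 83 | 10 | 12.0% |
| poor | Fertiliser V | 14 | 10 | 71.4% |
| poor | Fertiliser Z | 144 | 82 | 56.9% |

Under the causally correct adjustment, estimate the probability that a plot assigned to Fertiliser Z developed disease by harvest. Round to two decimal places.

0.28

Within every soil fertility level Fertiliser Z has the lower rate, yet pooled Fertiliser V does — Simpson's reversal.
Soil fertility differs across fertilisers for reasons unrelated to any effect of the fertiliser itself, and it separately predicts the outcome — a classic confounder. We must compare within soil fertility levels.
Standardising Fertiliser Z to the population soil fertility mix: 0.273·1/23 + 0.333·10/83 + 0.395·82/144 = 0.277.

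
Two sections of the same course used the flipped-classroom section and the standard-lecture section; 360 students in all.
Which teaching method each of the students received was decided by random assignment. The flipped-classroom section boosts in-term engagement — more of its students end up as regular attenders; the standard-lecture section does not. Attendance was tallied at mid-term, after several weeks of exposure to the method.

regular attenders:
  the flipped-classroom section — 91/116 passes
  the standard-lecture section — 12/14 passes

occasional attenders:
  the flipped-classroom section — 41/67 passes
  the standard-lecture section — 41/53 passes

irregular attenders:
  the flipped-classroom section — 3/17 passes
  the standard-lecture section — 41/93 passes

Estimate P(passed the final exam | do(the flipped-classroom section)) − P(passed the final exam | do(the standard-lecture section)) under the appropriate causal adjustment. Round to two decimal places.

Mid-term attendance is recorded after the teaching method and is itself shifted by it — it sits on the causal path from teaching method to outcome. Conditioning on a mediator would strip out part of the effect we want; the pooled comparison gives the total causal effect.
The causal difference is the pooled difference: 0.675 − 0.588 = +0.087.

+0.09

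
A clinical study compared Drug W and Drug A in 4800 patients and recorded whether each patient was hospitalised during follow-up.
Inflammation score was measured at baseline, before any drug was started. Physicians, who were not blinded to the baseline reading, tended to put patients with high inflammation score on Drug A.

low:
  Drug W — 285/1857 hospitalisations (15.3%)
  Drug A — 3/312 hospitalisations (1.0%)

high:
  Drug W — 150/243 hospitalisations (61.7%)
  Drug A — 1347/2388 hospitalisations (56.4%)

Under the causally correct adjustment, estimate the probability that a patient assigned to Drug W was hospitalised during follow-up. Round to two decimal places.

0.41

The inflammation score-specific comparison favours Drug A throughout, but the pooled figures favour Drug W. The question is whether to condition on inflammation score.
The imbalance in inflammation score arose from how patients were allocated, not from anything the drug did; and inflammation score independently affects the outcome. The pooled gap is confounded — condition on inflammation score.
Standardising Drug W to the population inflammation score mix: 0.452·285/1857 + 0.548·150/243 = 0.408.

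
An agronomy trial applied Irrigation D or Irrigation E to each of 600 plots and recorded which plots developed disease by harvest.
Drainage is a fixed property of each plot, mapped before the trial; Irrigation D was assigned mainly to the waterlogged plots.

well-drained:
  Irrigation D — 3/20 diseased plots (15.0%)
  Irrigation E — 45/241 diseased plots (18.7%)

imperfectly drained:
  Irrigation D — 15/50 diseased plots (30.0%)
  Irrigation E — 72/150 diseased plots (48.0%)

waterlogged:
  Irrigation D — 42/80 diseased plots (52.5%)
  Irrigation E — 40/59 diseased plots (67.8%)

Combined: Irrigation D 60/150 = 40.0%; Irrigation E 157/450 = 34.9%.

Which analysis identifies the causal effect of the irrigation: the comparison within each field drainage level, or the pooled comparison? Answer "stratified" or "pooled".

The imbalance in field drainage arose from how plots were allocated, not from anything the irrigation did; and field drainage independently affects the outcome. The pooled gap is confounded — condition on field drainage.
Within each level — well-drained: 15.0% vs 18.7%; imperfectly drained: 30.0% vs 48.0%; waterlogged: 52.5% vs 67.8% — Irrigation D is lower every time.

stratified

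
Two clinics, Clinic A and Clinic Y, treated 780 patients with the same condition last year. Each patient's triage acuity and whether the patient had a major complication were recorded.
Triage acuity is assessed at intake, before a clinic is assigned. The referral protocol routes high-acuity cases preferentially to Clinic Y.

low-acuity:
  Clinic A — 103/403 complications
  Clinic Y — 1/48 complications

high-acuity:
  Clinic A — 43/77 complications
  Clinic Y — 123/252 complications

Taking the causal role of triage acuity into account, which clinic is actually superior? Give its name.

Within every triage acuity level Clinic Y has the lower rate, yet pooled Clinic A does — Simpson's reversal.
Since triage acuity is a pre-existing factor (not a product of the clinic) and it affects the outcome on its own, it is a confounder. The stratified rates, not the pooled rate, identify the causal effect.
Within each level — low-acuity: 25.6% vs 2.1%; high-acuity: 55.8% vs 48.8% — Clinic Y is lower every time.

Clinic Y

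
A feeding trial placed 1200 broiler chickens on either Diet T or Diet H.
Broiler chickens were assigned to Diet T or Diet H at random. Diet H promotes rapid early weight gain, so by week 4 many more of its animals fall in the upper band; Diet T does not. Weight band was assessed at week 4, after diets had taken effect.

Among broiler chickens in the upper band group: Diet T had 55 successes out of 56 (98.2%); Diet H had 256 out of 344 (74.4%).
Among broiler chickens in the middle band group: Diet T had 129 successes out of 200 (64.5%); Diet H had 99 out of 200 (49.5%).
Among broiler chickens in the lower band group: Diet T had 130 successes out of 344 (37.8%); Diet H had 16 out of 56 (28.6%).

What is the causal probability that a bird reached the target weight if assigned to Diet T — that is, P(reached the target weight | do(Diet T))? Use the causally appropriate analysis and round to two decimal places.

0.52

Diet T is higher inside every week-4 weight band stratum but Diet H is higher in aggregate. Whether to stratify depends on how week-4 weight band relates to the diet.
Stratifying would compare diets among broiler chickens the diets themselves sorted into week-4 weight band groups — a form of selection on an intermediate. The unconditioned pooled rates give the total causal effect.
So P(outcome | do(Diet T)) is just the pooled rate for Diet T: 314/600 = 0.523.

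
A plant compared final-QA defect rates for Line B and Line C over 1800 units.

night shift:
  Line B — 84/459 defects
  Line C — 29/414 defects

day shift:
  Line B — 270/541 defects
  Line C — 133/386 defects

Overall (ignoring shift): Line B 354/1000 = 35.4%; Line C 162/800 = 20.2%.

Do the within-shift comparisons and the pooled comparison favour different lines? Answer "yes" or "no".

Within each shift level (night shift 18.3% vs 7.0%; day shift 49.9% vs 34.5%), Line C has the lower rate every time. Pooled: 35.4% vs 20.2% — Line C has the lower rate overall. They agree.

no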